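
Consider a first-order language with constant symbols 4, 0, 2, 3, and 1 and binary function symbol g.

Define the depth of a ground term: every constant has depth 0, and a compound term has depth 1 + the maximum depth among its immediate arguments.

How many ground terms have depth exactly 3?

818125

Let N_k count ground terms of depth at most k. Each non-constant term of depth ≤ k is some function symbol applied to depth-≤(k−1) arguments, giving N_k = 5 + N_{k-1}^2.
N_0 = 5
N_1 = 5 + 5^2 = 30
N_2 = 5 + 30^2 = 905
N_3 = 5 + 905^2 = 819030
Terms of depth exactly 3: N_3 − N_2 = 819030 − 905 = 818125.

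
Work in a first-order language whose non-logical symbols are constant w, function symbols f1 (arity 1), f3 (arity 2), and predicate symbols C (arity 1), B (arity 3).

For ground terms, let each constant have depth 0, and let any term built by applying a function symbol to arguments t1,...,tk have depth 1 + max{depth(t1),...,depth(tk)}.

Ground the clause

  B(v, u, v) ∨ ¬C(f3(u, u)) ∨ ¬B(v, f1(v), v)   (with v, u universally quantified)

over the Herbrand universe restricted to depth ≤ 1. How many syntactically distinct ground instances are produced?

9

Ground terms of depth ≤ 1:
  Let N_k = |{terms of depth ≤ k}|. Then N_0 = 1 and N_k = 1 + N_{k-1} + N_{k-1}^2 for k ≥ 1 (one summand per function symbol, arity giving the exponent).
  N_0 = 1
  N_1 = 1 + 1 + 1^2 = 3
  Explicitly: w, f1(w), f3(w, w).
So there are 3 ground terms available for substitution.
The clause has 2 distinct variables (v, u), each appearing in the body. In the free term algebra distinct substitutions yield syntactically distinct ground instances.
Number of ground instances = 3^2 = 9.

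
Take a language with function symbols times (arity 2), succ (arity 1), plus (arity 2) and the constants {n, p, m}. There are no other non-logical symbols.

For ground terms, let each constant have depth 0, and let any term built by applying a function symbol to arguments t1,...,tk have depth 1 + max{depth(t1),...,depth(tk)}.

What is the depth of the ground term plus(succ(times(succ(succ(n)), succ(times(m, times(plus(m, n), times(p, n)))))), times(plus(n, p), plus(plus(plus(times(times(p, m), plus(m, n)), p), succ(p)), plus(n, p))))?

7

depth(succ(n)) = 1 + depth(n) = 1 + 0 = 1
depth(succ(succ(n))) = 1 + depth(succ(n)) = 1 + 1 = 2
depth(plus(m, n)) = 1 + max(0, 0) = 1
depth(times(p, n)) = 1 + max(0, 0) = 1
depth(times(plus(m, n), times(p, n))) = 1 + max(1, 1) = 2
depth(times(m, times(plus(m, n), times(p, n)))) = 1 + max(0, 2) = 3
depth(succ(times(m, times(plus(m, n), times(p, n))))) = 1 + depth(times(m, times(plus(m, n), times(p, n)))) = 1 + 3 = 4
depth(times(succ(succ(n)), succ(times(m, times(plus(m, n), times(p, n)))))) = 1 + max(2, 4) = 5
depth(succ(times(succ(succ(n)), succ(times(m, times(plus(m, n), times(p, n))))))) = 1 + depth(times(succ(succ(n)), succ(times(m, times(plus(m, n), times(p, n)))))) = 1 + 5 = 6
depth(plus(n, p)) = 1 + max(0, 0) = 1
depth(times(p, m)) = 1 + max(0, 0) = 1
depth(times(times(p, m), plus(m, n))) = 1 + max(1, 1) = 2
depth(plus(times(times(p, m), plus(m, n)), p)) = 1 + max(2, 0) = 3
depth(succ(p)) = 1 + depth(p) = 1 + 0 = 1
depth(plus(plus(times(times(p, m), plus(m, n)), p), succ(p))) = 1 + max(3, 1) = 4
depth(plus(plus(plus(times(times(p, m), plus(m, n)), p), succ(p)), plus(n, p))) = 1 + max(4, 1) = 5
depth(times(plus(n, p), plus(plus(plus(times(times(p, m), plus(m, n)), p), succ(p)), plus(n, p)))) = 1 + max(1, 5) = 6
depth(plus(succ(times(succ(succ(n)), succ(times(m, times(plus(m, n), times(p, n)))))), times(plus(n, p), plus(plus(plus(times(times(p, m), plus(m, n)), p), succ(p)), plus(n, p))))) = 1 + max(6, 6) = 7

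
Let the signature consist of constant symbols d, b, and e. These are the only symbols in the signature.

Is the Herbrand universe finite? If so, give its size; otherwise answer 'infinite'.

3

There are no function symbols, so every ground term is one of the 3 constants.
The Herbrand universe is {d, b, e}, which is finite with 3 elements.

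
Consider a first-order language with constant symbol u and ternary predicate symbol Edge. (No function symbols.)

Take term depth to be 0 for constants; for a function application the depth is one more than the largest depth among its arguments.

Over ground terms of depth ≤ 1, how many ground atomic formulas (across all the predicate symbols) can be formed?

First count ground terms of depth ≤ 1.
With no function symbols every ground term is a constant, so there is exactly 1 ground term at every depth bound.
N_0 = 1
N_1 = 1
So |H| = 1.
A ground atom is a predicate applied to a tuple of terms from H, so the count is the sum over predicates of |H|^arity:
  Edge: 1^3 = 1
Total ground atoms: 1.

1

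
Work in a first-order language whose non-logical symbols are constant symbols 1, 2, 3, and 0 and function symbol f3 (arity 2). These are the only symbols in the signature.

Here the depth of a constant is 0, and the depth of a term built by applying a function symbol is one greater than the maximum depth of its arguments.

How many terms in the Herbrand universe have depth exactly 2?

384

If N_k denotes the number of depth-≤k ground terms, the 4 constants give N_0 = 4, and each function symbol of arity r contributes N_{k-1}^r new terms at level k: N_k = 4 + N_{k-1}^2.
N_0 = 4
N_1 = 4 + 4^2 = 20
N_2 = 4 + 20^2 = 404
Terms of depth exactly 2: N_2 − N_1 = 404 − 20 = 384.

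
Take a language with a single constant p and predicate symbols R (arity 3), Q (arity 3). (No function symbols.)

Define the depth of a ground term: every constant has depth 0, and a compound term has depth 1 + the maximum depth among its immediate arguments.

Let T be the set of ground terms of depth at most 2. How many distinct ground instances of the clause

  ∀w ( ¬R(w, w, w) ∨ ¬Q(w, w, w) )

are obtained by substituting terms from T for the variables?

Ground terms of depth ≤ 2:
  With no function symbols every ground term is a constant, so there is exactly 1 ground term at every depth bound.
  N_0 = 1
  N_1 = 1
  N_2 = 1
  Explicitly: p.
So there is exactly 1 ground term available for substitution.
The body mentions the single quantified variable w; since ground terms form a free algebra, no two substitutions collapse to the same formula.
Number of ground instances = 1.

1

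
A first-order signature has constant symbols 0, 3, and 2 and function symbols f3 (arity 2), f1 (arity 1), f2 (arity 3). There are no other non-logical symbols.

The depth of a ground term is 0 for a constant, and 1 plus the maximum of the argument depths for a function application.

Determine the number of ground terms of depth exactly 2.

If N_k denotes the number of depth-≤k ground terms, the 3 constants give N_0 = 3, and each function symbol of arity r contributes N_{k-1}^r new terms at level k: N_k = 3 + N_{k-1}^2 + N_{k-1} + N_{k-1}^3.
N_0 = 3
N_1 = 3 + 3^2 + 3 + 3^3 = 42
N_2 = 3 + 42^2 + 42 + 42^3 = 75897
Terms of depth exactly 2: N_2 − N_1 = 75897 − 42 = 75855.

75855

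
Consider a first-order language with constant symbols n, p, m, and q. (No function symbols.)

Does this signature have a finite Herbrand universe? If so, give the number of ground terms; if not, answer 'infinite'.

There are no function symbols, so every ground term is one of the 4 constants.
The Herbrand universe is {n, p, m, q}, which is finite with 4 elements.

4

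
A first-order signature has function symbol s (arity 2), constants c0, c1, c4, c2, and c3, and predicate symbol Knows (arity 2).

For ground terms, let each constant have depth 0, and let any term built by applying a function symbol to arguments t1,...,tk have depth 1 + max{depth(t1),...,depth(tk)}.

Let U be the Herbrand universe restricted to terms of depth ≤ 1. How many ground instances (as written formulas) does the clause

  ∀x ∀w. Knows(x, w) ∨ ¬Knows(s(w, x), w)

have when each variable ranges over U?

900

Ground terms of depth ≤ 1:
  Count level by level. With function symbols s/2, the terms of depth ≤ k are the 5 constants together with each function applied to depth-≤(k−1) tuples, so N_k = 5 + N_{k-1}^2.
  N_0 = 5
  N_1 = 5 + 5^2 = 30
So there are 30 ground terms available for substitution.
The clause has 2 distinct variables (x, w), each appearing in the body. In the free term algebra distinct substitutions yield syntactically distinct ground instances.
Number of ground instances = 30^2 = 900.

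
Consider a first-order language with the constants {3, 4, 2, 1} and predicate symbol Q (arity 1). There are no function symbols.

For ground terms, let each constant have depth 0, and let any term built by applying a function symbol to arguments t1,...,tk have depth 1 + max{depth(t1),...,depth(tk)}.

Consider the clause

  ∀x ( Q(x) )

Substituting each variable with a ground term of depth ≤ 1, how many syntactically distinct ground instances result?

4

Ground terms of depth ≤ 1:
  With no function symbols every ground term is a constant, so there are exactly 4 ground terms at every depth bound.
  N_0 = 4
  N_1 = 4
  Explicitly: 3, 4, 2, 1.
So there are 4 ground terms available for substitution.
The variable x ranges independently over the available ground terms, and distinct assignments produce distinct instances.
Number of ground instances = 4.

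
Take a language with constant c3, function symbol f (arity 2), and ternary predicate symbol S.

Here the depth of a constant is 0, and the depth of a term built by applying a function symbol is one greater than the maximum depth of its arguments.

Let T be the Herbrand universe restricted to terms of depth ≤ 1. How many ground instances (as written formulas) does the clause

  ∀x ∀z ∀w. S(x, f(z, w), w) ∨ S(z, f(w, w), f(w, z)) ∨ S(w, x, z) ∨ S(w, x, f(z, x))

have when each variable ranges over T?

8

Ground terms of depth ≤ 1:
  Let N_k = |{terms of depth ≤ k}|. Then N_0 = 1 and N_k = 1 + N_{k-1}^2 for k ≥ 1 (one summand per function symbol, arity giving the exponent).
  N_0 = 1
  N_1 = 1 + 1^2 = 2
  Explicitly: c3, f(c3, c3).
So there are 2 ground terms available for substitution.
The clause has 3 distinct variables (x, z, w), each appearing in the body. In the free term algebra distinct substitutions yield syntactically distinct ground instances.
Number of ground instances = 2^3 = 8.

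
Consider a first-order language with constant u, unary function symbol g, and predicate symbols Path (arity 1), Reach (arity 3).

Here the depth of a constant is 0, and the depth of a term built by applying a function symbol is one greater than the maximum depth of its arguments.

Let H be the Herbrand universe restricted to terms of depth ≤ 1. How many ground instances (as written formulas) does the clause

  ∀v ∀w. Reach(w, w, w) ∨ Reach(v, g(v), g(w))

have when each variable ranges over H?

Ground terms of depth ≤ 1:
  Count level by level. With function symbols g/1, the terms of depth ≤ k are the 1 constant together with each function applied to depth-≤(k−1) tuples, so N_k = 1 + N_{k-1}.
  N_0 = 1
  N_1 = 1 + 1 = 2
  Explicitly: u, g(u).
So there are 2 ground terms available for substitution.
There are 2 variables to instantiate (v, w), each occurring in at least one literal, so different choices give different ground instances.
Number of ground instances = 2^2 = 4.

4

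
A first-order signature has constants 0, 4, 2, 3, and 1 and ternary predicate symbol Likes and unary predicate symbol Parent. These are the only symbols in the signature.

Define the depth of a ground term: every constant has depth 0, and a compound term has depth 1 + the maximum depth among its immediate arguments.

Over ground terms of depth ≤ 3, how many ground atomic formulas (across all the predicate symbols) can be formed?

First count ground terms of depth ≤ 3.
With no function symbols every ground term is a constant, so there are exactly 5 ground terms at every depth bound.
N_0 = 5
N_1 = 5
N_2 = 5
N_3 = 5
So |H| = 5.
For each predicate symbol, the number of ground atoms is |H| raised to its arity; summing:
  Likes: 5^3 = 125;  Parent: 5
Total ground atoms: 125 + 5 = 130.

130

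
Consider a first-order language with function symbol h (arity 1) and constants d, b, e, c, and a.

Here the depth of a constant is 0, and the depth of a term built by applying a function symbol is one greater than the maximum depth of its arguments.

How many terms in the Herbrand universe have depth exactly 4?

5

Count level by level. With function symbols h/1, the terms of depth ≤ k are the 5 constants together with each function applied to depth-≤(k−1) tuples, so N_k = 5 + N_{k-1}.
N_0 = 5
N_1 = 5 + 5 = 10
N_2 = 5 + 10 = 15
N_3 = 5 + 15 = 20
N_4 = 5 + 20 = 25
Terms of depth exactly 4: N_4 − N_3 = 25 − 20 = 5.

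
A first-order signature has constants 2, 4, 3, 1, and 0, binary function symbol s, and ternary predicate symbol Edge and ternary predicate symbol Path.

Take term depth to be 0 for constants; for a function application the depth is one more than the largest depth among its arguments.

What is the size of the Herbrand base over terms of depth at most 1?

First count ground terms of depth ≤ 1.
Count level by level. With function symbols s/2, the terms of depth ≤ k are the 5 constants together with each function applied to depth-≤(k−1) tuples, so N_k = 5 + N_{k-1}^2.
N_0 = 5
N_1 = 5 + 5^2 = 30
So |H| = 30.
A ground atom is a predicate applied to a tuple of terms from H, so the count is the sum over predicates of |H|^arity:
  Edge: 30^3 = 27000;  Path: 30^3 = 27000
Total ground atoms: 27000 + 27000 = 54000.

54000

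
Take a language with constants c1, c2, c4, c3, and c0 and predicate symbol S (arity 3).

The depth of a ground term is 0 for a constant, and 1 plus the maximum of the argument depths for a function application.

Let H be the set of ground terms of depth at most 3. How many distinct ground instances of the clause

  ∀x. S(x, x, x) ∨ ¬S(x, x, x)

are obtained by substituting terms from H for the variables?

5

Ground terms of depth ≤ 3:
  With no function symbols every ground term is a constant, so there are exactly 5 ground terms at every depth bound.
  N_0 = 5
  N_1 = 5
  N_2 = 5
  N_3 = 5
  Explicitly: c1, c2, c4, c3, c0.
So there are 5 ground terms available for substitution.
The variable x ranges independently over the available ground terms, and distinct assignments produce distinct instances.
Number of ground instances = 5.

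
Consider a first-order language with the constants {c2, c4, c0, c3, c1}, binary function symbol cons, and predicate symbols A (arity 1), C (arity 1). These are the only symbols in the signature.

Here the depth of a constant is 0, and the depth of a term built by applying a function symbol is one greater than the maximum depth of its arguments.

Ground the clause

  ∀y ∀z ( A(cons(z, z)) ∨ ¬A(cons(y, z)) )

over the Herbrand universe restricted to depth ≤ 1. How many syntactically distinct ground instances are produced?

900

Ground terms of depth ≤ 1:
  If N_k denotes the number of depth-≤k ground terms, the 5 constants give N_0 = 5, and each function symbol of arity r contributes N_{k-1}^r new terms at level k: N_k = 5 + N_{k-1}^2.
  N_0 = 5
  N_1 = 5 + 5^2 = 30
So there are 30 ground terms available for substitution.
The clause has 2 distinct variables (y, z), each appearing in the body. In the free term algebra distinct substitutions yield syntactically distinct ground instances.
Number of ground instances = 30^2 = 900.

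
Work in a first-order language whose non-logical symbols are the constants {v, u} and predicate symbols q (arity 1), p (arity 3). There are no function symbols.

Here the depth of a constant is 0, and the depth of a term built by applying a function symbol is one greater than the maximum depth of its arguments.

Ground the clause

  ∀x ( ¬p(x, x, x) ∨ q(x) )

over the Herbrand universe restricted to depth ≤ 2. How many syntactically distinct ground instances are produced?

2

Ground terms of depth ≤ 2:
  With no function symbols every ground term is a constant, so there are exactly 2 ground terms at every depth bound.
  N_0 = 2
  N_1 = 2
  N_2 = 2
  Explicitly: v, u.
So there are 2 ground terms available for substitution.
The variable x ranges independently over the available ground terms, and distinct assignments produce distinct instances.
Number of ground instances = 2.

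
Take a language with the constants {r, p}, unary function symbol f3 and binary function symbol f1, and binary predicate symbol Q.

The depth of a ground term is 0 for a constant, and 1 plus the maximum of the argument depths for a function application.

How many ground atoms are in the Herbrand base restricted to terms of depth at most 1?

64

First count ground terms of depth ≤ 1.
Count level by level. With function symbols f3/1, f1/2, the terms of depth ≤ k are the 2 constants together with each function applied to depth-≤(k−1) tuples, so N_k = 2 + N_{k-1} + N_{k-1}^2.
N_0 = 2
N_1 = 2 + 2 + 2^2 = 8
Explicitly: r, p, f3(r), f3(p), f1(r, r), f1(r, p), f1(p, r), f1(p, p).
So |H| = 8.
For each predicate symbol, the number of ground atoms is |H| raised to its arity; summing:
  Q: 8^2 = 64
Total ground atoms: 64.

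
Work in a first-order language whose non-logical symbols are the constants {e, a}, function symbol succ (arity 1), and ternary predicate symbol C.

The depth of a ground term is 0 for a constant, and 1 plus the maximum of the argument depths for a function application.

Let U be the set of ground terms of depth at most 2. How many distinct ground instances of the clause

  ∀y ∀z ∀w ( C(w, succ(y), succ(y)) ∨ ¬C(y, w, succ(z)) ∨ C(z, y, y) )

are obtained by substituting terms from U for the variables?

Ground terms of depth ≤ 2:
  Let N_k count ground terms of depth at most k. Each non-constant term of depth ≤ k is some function symbol applied to depth-≤(k−1) arguments, giving N_k = 2 + N_{k-1}.
  N_0 = 2
  N_1 = 2 + 2 = 4
  N_2 = 2 + 4 = 6
  Explicitly: e, a, succ(e), succ(a), succ(succ(e)), succ(succ(a)).
So there are 6 ground terms available for substitution.
There are 3 variables to instantiate (y, z, w), each occurring in at least one literal, so different choices give different ground instances.
Number of ground instances = 6^3 = 216.

216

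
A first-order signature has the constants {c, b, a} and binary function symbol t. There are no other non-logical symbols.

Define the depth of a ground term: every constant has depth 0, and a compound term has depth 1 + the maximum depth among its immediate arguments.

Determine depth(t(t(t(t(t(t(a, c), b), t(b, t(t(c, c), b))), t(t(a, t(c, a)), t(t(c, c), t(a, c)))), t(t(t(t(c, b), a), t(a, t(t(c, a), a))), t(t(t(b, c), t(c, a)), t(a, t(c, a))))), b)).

depth(t(a, c)) = 1 + max(0, 0) = 1
depth(t(t(a, c), b)) = 1 + max(1, 0) = 2
depth(t(c, c)) = 1 + max(0, 0) = 1
depth(t(t(c, c), b)) = 1 + max(1, 0) = 2
depth(t(b, t(t(c, c), b))) = 1 + max(0, 2) = 3
depth(t(t(t(a, c), b), t(b, t(t(c, c), b)))) = 1 + max(2, 3) = 4
depth(t(c, a)) = 1 + max(0, 0) = 1
depth(t(a, t(c, a))) = 1 + max(0, 1) = 2
depth(t(t(c, c), t(a, c))) = 1 + max(1, 1) = 2
depth(t(t(a, t(c, a)), t(t(c, c), t(a, c)))) = 1 + max(2, 2) = 3
depth(t(t(t(t(a, c), b), t(b, t(t(c, c), b))), t(t(a, t(c, a)), t(t(c, c), t(a, c))))) = 1 + max(4, 3) = 5
depth(t(c, b)) = 1 + max(0, 0) = 1
depth(t(t(c, b), a)) = 1 + max(1, 0) = 2
depth(t(t(c, a), a)) = 1 + max(1, 0) = 2
depth(t(a, t(t(c, a), a))) = 1 + max(0, 2) = 3
depth(t(t(t(c, b), a), t(a, t(t(c, a), a)))) = 1 + max(2, 3) = 4
depth(t(b, c)) = 1 + max(0, 0) = 1
depth(t(t(b, c), t(c, a))) = 1 + max(1, 1) = 2
depth(t(t(t(b, c), t(c, a)), t(a, t(c, a)))) = 1 + max(2, 2) = 3
depth(t(t(t(t(c, b), a), t(a, t(t(c, a), a))), t(t(t(b, c), t(c, a)), t(a, t(c, a))))) = 1 + max(4, 3) = 5
depth(t(t(t(t(t(a, c), b), t(b, t(t(c, c), b))), t(t(a, t(c, a)), t(t(c, c), t(a, c)))), t(t(t(t(c, b), a), t(a, t(t(c, a), a))), t(t(t(b, c), t(c, a)), t(a, t(c, a)))))) = 1 + max(5, 5) = 6
depth(t(t(t(t(t(t(a, c), b), t(b, t(t(c, c), b))), t(t(a, t(c, a)), t(t(c, c), t(a, c)))), t(t(t(t(c, b), a), t(a, t(t(c, a), a))), t(t(t(b, c), t(c, a)), t(a, t(c, a))))), b)) = 1 + max(6, 0) = 7

7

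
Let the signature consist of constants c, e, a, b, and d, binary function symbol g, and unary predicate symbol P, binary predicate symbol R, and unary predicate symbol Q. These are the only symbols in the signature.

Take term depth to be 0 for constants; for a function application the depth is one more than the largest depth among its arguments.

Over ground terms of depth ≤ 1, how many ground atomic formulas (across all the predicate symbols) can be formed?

First count ground terms of depth ≤ 1.
If N_k denotes the number of depth-≤k ground terms, the 5 constants give N_0 = 5, and each function symbol of arity r contributes N_{k-1}^r new terms at level k: N_k = 5 + N_{k-1}^2.
N_0 = 5
N_1 = 5 + 5^2 = 30
So |H| = 30.
A ground atom is a predicate applied to a tuple of terms from H, so the count is the sum over predicates of |H|^arity:
  P: 30;  R: 30^2 = 900;  Q: 30
Total ground atoms: 30 + 900 + 30 = 960.

960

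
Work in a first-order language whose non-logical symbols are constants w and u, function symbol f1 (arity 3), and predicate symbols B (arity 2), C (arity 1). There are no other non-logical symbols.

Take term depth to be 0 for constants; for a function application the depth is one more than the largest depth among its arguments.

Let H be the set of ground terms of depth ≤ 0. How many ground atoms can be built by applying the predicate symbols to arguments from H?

6

First count ground terms of depth ≤ 0.
If N_k denotes the number of depth-≤k ground terms, the 2 constants give N_0 = 2, and each function symbol of arity r contributes N_{k-1}^r new terms at level k: N_k = 2 + N_{k-1}^3.
N_0 = 2
Explicitly: w, u.
So |H| = 2.
For each predicate symbol, the number of ground atoms is |H| raised to its arity; summing:
  B: 2^2 = 4;  C: 2
Total ground atoms: 4 + 2 = 6.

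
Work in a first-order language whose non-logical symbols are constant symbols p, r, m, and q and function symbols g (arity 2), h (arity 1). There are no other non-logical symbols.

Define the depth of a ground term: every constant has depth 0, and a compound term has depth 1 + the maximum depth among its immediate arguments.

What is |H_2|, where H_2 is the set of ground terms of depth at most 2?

If N_k denotes the number of depth-≤k ground terms, the 4 constants give N_0 = 4, and each function symbol of arity r contributes N_{k-1}^r new terms at level k: N_k = 4 + N_{k-1}^2 + N_{k-1}.
N_0 = 4
N_1 = 4 + 4^2 + 4 = 24
N_2 = 4 + 24^2 + 24 = 604

604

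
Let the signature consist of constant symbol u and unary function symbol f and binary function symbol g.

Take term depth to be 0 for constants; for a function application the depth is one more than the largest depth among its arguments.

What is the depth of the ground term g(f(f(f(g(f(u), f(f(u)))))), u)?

7

depth(f(u)) = 1 + depth(u) = 1 + 0 = 1
depth(f(f(u))) = 1 + depth(f(u)) = 1 + 1 = 2
depth(g(f(u), f(f(u)))) = 1 + max(1, 2) = 3
depth(f(g(f(u), f(f(u))))) = 1 + depth(g(f(u), f(f(u)))) = 1 + 3 = 4
depth(f(f(g(f(u), f(f(u)))))) = 1 + depth(f(g(f(u), f(f(u))))) = 1 + 4 = 5
depth(f(f(f(g(f(u), f(f(u))))))) = 1 + depth(f(f(g(f(u), f(f(u)))))) = 1 + 5 = 6
depth(g(f(f(f(g(f(u), f(f(u)))))), u)) = 1 + max(6, 0) = 7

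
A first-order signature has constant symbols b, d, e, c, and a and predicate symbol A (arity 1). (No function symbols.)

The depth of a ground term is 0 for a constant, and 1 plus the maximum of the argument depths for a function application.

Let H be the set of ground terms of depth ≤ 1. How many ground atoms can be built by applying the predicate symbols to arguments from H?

5

First count ground terms of depth ≤ 1.
With no function symbols every ground term is a constant, so there are exactly 5 ground terms at every depth bound.
N_0 = 5
N_1 = 5
Explicitly: b, d, e, c, a.
So |H| = 5.
For each predicate symbol, the number of ground atoms is |H| raised to its arity; summing:
  A: 5
Total ground atoms: 5.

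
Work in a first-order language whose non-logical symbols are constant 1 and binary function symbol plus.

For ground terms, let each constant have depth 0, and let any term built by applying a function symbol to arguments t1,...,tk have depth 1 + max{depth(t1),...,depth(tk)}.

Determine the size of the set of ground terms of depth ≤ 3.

Let N_k = |{terms of depth ≤ k}|. Then N_0 = 1 and N_k = 1 + N_{k-1}^2 for k ≥ 1 (one summand per function symbol, arity giving the exponent).
N_0 = 1
N_1 = 1 + 1^2 = 2
N_2 = 1 + 2^2 = 5
N_3 = 1 + 5^2 = 26

26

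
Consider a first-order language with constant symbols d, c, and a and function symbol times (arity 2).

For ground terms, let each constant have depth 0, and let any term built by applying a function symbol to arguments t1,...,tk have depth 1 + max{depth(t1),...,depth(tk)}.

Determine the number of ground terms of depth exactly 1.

9

Let N_k = |{terms of depth ≤ k}|. Then N_0 = 3 and N_k = 3 + N_{k-1}^2 for k ≥ 1 (one summand per function symbol, arity giving the exponent).
N_0 = 3
N_1 = 3 + 3^2 = 12
Terms of depth exactly 1: N_1 − N_0 = 12 − 3 = 9.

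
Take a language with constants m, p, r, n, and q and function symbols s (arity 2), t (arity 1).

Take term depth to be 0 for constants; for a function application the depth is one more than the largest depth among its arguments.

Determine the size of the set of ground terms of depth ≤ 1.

Write N_k for the number of ground terms of depth ≤ k. A term of depth ≤ k is either a constant or a function symbol applied to arguments of depth ≤ k−1, so N_k = 5 + N_{k-1}^2 + N_{k-1}.
N_0 = 5
N_1 = 5 + 5^2 + 5 = 35

35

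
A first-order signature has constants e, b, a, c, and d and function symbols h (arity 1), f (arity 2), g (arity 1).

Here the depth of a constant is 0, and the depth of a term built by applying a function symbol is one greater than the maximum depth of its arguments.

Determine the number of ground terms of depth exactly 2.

1645

Let N_k = |{terms of depth ≤ k}|. Then N_0 = 5 and N_k = 5 + N_{k-1} + N_{k-1}^2 + N_{k-1} for k ≥ 1 (one summand per function symbol, arity giving the exponent).
N_0 = 5
N_1 = 5 + 5 + 5^2 + 5 = 40
N_2 = 5 + 40 + 40^2 + 40 = 1685
Terms of depth exactly 2: N_2 − N_1 = 1685 − 40 = 1645.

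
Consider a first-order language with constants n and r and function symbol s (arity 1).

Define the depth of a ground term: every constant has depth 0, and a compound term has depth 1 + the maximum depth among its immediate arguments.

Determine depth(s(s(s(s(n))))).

depth(s(n)) = 1 + depth(n) = 1 + 0 = 1
depth(s(s(n))) = 1 + depth(s(n)) = 1 + 1 = 2
depth(s(s(s(n)))) = 1 + depth(s(s(n))) = 1 + 2 = 3
depth(s(s(s(s(n))))) = 1 + depth(s(s(s(n)))) = 1 + 3 = 4

4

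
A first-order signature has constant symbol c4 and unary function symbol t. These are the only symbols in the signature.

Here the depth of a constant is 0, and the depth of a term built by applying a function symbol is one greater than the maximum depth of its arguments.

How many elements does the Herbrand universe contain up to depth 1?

Let N_k = |{terms of depth ≤ k}|. Then N_0 = 1 and N_k = 1 + N_{k-1} for k ≥ 1 (one summand per function symbol, arity giving the exponent).
N_0 = 1
N_1 = 1 + 1 = 2

2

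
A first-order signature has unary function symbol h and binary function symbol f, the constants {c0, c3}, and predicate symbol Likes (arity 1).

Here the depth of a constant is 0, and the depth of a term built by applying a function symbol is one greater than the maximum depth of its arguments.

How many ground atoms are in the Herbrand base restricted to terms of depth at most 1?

First count ground terms of depth ≤ 1.
Let N_k count ground terms of depth at most k. Each non-constant term of depth ≤ k is some function symbol applied to depth-≤(k−1) arguments, giving N_k = 2 + N_{k-1} + N_{k-1}^2.
N_0 = 2
N_1 = 2 + 2 + 2^2 = 8
Explicitly: c0, c3, h(c0), h(c3), f(c0, c0), f(c0, c3), f(c3, c0), f(c3, c3).
So |H| = 8.
For each predicate symbol, the number of ground atoms is |H| raised to its arity; summing:
  Likes: 8
Total ground atoms: 8.

8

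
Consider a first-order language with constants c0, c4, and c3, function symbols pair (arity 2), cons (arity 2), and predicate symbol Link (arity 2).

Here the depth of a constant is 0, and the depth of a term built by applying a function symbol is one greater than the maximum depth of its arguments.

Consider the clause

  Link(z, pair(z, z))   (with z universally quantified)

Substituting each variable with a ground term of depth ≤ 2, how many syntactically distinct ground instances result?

Ground terms of depth ≤ 2:
  Write N_k for the number of ground terms of depth ≤ k. A term of depth ≤ k is either a constant or a function symbol applied to arguments of depth ≤ k−1, so N_k = 3 + N_{k-1}^2 + N_{k-1}^2.
  N_0 = 3
  N_1 = 3 + 3^2 + 3^2 = 21
  N_2 = 3 + 21^2 + 21^2 = 885
So there are 885 ground terms available for substitution.
The clause has 1 distinct variable (z), which appears in the body. In the free term algebra distinct substitutions yield syntactically distinct ground instances.
Number of ground instances = 885.

885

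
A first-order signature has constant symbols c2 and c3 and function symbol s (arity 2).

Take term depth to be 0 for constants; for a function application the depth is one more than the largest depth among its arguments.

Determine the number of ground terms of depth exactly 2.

Let N_k = |{terms of depth ≤ k}|. Then N_0 = 2 and N_k = 2 + N_{k-1}^2 for k ≥ 1 (one summand per function symbol, arity giving the exponent).
N_0 = 2
N_1 = 2 + 2^2 = 6
N_2 = 2 + 6^2 = 38
Terms of depth exactly 2: N_2 − N_1 = 38 − 6 = 32.

32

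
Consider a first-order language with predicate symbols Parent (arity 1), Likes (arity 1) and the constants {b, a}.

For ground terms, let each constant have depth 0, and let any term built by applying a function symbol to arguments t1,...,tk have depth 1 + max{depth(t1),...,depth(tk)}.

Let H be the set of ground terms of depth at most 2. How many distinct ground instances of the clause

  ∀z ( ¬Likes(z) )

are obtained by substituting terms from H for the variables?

2

Ground terms of depth ≤ 2:
  With no function symbols every ground term is a constant, so there are exactly 2 ground terms at every depth bound.
  N_0 = 2
  N_1 = 2
  N_2 = 2
  Explicitly: b, a.
So there are 2 ground terms available for substitution.
The variable z ranges independently over the available ground terms, and distinct assignments produce distinct instances.
Number of ground instances = 2.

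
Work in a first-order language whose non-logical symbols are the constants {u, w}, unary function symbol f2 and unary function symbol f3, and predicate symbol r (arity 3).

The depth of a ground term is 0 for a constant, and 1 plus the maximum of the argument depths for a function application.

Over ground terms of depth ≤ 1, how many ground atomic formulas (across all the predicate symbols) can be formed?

216

First count ground terms of depth ≤ 1.
Let N_k count ground terms of depth at most k. Each non-constant term of depth ≤ k is some function symbol applied to depth-≤(k−1) arguments, giving N_k = 2 + N_{k-1} + N_{k-1}.
N_0 = 2
N_1 = 2 + 2 + 2 = 6
Explicitly: u, w, f2(u), f2(w), f3(u), f3(w).
So |H| = 6.
Each predicate of arity r yields |H|^r ground atoms (one per choice of an r-tuple from H):
  r: 6^3 = 216
Total ground atoms: 216.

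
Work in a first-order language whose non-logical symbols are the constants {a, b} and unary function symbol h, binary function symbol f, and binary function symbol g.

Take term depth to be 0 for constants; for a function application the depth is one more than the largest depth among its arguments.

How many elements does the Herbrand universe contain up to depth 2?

302

Count level by level. With function symbols h/1, f/2, g/2, the terms of depth ≤ k are the 2 constants together with each function applied to depth-≤(k−1) tuples, so N_k = 2 + N_{k-1} + N_{k-1}^2 + N_{k-1}^2.
N_0 = 2
N_1 = 2 + 2 + 2^2 + 2^2 = 12
N_2 = 2 + 12 + 12^2 + 12^2 = 302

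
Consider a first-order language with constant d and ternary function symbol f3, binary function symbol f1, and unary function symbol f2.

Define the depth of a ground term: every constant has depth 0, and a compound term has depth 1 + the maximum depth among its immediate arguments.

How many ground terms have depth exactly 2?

81

Write N_k for the number of ground terms of depth ≤ k. A term of depth ≤ k is either a constant or a function symbol applied to arguments of depth ≤ k−1, so N_k = 1 + N_{k-1}^3 + N_{k-1}^2 + N_{k-1}.
N_0 = 1
N_1 = 1 + 1^3 + 1^2 + 1 = 4
N_2 = 1 + 4^3 + 4^2 + 4 = 85
Terms of depth exactly 2: N_2 − N_1 = 85 − 4 = 81.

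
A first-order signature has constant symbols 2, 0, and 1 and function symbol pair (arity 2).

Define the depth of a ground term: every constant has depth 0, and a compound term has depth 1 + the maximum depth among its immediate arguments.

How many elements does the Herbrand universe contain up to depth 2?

147

If N_k denotes the number of depth-≤k ground terms, the 3 constants give N_0 = 3, and each function symbol of arity r contributes N_{k-1}^r new terms at level k: N_k = 3 + N_{k-1}^2.
N_0 = 3
N_1 = 3 + 3^2 = 12
N_2 = 3 + 12^2 = 147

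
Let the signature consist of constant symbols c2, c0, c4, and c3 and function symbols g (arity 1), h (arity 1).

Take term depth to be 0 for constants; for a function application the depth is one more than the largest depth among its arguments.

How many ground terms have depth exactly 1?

8

Count level by level. With function symbols g/1, h/1, the terms of depth ≤ k are the 4 constants together with each function applied to depth-≤(k−1) tuples, so N_k = 4 + N_{k-1} + N_{k-1}.
N_0 = 4
N_1 = 4 + 4 + 4 = 12
Terms of depth exactly 1: N_1 − N_0 = 12 − 4 = 8.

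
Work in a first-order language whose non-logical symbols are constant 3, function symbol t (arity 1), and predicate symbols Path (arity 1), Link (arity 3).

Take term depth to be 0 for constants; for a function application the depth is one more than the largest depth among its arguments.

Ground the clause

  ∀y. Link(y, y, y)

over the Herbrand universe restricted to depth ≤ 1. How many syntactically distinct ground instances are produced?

Ground terms of depth ≤ 1:
  Let N_k count ground terms of depth at most k. Each non-constant term of depth ≤ k is some function symbol applied to depth-≤(k−1) arguments, giving N_k = 1 + N_{k-1}.
  N_0 = 1
  N_1 = 1 + 1 = 2
  Explicitly: 3, t(3).
So there are 2 ground terms available for substitution.
The clause has 1 distinct variable (y), which appears in the body. In the free term algebra distinct substitutions yield syntactically distinct ground instances.
Number of ground instances = 2.

2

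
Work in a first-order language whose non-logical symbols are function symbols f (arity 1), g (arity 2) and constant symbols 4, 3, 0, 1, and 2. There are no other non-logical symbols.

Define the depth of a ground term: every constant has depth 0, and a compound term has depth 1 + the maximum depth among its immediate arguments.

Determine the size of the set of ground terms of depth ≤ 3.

If N_k denotes the number of depth-≤k ground terms, the 5 constants give N_0 = 5, and each function symbol of arity r contributes N_{k-1}^r new terms at level k: N_k = 5 + N_{k-1} + N_{k-1}^2.
N_0 = 5
N_1 = 5 + 5 + 5^2 = 35
N_2 = 5 + 35 + 35^2 = 1265
N_3 = 5 + 1265 + 1265^2 = 1601495

1601495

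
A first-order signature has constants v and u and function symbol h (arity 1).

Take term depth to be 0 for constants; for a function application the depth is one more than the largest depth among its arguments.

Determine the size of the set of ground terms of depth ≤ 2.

Let N_k count ground terms of depth at most k. Each non-constant term of depth ≤ k is some function symbol applied to depth-≤(k−1) arguments, giving N_k = 2 + N_{k-1}.
N_0 = 2
N_1 = 2 + 2 = 4
N_2 = 2 + 4 = 6

6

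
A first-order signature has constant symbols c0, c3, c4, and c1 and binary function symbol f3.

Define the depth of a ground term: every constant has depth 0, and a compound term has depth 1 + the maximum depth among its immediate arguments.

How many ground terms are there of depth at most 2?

Let N_k = |{terms of depth ≤ k}|. Then N_0 = 4 and N_k = 4 + N_{k-1}^2 for k ≥ 1 (one summand per function symbol, arity giving the exponent).
N_0 = 4
N_1 = 4 + 4^2 = 20
N_2 = 4 + 20^2 = 404

404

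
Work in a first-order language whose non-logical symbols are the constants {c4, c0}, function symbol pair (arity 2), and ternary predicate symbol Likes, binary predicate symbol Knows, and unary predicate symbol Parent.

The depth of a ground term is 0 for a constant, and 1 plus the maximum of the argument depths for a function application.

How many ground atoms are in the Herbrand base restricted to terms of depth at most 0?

First count ground terms of depth ≤ 0.
If N_k denotes the number of depth-≤k ground terms, the 2 constants give N_0 = 2, and each function symbol of arity r contributes N_{k-1}^r new terms at level k: N_k = 2 + N_{k-1}^2.
N_0 = 2
Explicitly: c4, c0.
So |H| = 2.
Ground atoms are formed by filling each argument slot of a predicate with a term from H, so an r-ary predicate gives |H|^r atoms:
  Likes: 2^3 = 8;  Knows: 2^2 = 4;  Parent: 2
Total ground atoms: 8 + 4 + 2 = 14.

14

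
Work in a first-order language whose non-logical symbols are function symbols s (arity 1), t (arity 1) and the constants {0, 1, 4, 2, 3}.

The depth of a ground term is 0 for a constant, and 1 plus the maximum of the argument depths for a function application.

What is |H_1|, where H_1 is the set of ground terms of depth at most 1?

15

If N_k denotes the number of depth-≤k ground terms, the 5 constants give N_0 = 5, and each function symbol of arity r contributes N_{k-1}^r new terms at level k: N_k = 5 + N_{k-1} + N_{k-1}.
N_0 = 5
N_1 = 5 + 5 + 5 = 15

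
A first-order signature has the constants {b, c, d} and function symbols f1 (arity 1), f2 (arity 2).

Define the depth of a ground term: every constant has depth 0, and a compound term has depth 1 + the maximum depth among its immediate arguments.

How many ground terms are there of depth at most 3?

Count level by level. With function symbols f1/1, f2/2, the terms of depth ≤ k are the 3 constants together with each function applied to depth-≤(k−1) tuples, so N_k = 3 + N_{k-1} + N_{k-1}^2.
N_0 = 3
N_1 = 3 + 3 + 3^2 = 15
N_2 = 3 + 15 + 15^2 = 243
N_3 = 3 + 243 + 243^2 = 59295

59295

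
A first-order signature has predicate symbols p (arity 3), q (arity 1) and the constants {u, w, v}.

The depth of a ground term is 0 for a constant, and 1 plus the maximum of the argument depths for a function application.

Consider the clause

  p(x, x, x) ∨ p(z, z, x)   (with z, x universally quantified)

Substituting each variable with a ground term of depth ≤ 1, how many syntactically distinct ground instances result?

9

Ground terms of depth ≤ 1:
  With no function symbols every ground term is a constant, so there are exactly 3 ground terms at every depth bound.
  N_0 = 3
  N_1 = 3
So there are 3 ground terms available for substitution.
The body mentions every one of the 2 quantified variables; since ground terms form a free algebra, no two substitutions collapse to the same formula.
Number of ground instances = 3^2 = 9.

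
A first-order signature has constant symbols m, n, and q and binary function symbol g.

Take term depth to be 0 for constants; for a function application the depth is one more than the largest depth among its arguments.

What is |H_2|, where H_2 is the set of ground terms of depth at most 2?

147

If N_k denotes the number of depth-≤k ground terms, the 3 constants give N_0 = 3, and each function symbol of arity r contributes N_{k-1}^r new terms at level k: N_k = 3 + N_{k-1}^2.
N_0 = 3
N_1 = 3 + 3^2 = 12
N_2 = 3 + 12^2 = 147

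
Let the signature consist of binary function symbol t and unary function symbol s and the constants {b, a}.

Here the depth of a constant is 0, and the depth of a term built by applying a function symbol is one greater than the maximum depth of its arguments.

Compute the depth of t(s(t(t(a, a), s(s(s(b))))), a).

6

depth(t(a, a)) = 1 + max(0, 0) = 1
depth(s(b)) = 1 + depth(b) = 1 + 0 = 1
depth(s(s(b))) = 1 + depth(s(b)) = 1 + 1 = 2
depth(s(s(s(b)))) = 1 + depth(s(s(b))) = 1 + 2 = 3
depth(t(t(a, a), s(s(s(b))))) = 1 + max(1, 3) = 4
depth(s(t(t(a, a), s(s(s(b)))))) = 1 + depth(t(t(a, a), s(s(s(b))))) = 1 + 4 = 5
depth(t(s(t(t(a, a), s(s(s(b))))), a)) = 1 + max(5, 0) = 6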